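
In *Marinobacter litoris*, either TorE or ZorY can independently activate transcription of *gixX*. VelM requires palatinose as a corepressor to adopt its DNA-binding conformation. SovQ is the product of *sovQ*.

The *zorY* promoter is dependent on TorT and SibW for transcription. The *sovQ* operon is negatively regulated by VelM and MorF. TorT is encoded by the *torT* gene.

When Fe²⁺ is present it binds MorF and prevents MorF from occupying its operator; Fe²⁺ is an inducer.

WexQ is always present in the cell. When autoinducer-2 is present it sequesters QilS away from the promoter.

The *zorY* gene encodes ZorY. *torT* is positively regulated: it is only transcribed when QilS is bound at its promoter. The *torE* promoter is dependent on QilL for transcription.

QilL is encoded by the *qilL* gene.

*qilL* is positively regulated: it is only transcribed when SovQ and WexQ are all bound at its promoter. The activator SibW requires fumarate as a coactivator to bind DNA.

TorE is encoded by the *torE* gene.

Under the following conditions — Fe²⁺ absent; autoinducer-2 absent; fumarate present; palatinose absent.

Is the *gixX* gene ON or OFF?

ON

Palatinose is absent, so VelM is inactive.
Fe²⁺ is absent, so MorF is active.
With repressor MorF bound, *sovQ* is not transcribed.
So SovQ is not produced.
WexQ is produced constitutively and is active.
Required activator SovQ is absent, so *qilL* is not transcribed.
So QilL is not produced.
Required activator QilL is absent, so *torE* is not transcribed.
So TorE is not produced.
Autoinducer-2 is absent, so QilS is active.
No repressor is bound and QilS is active, so *torT* is transcribed.
So TorT is produced and active.
Fumarate is present, so SibW is active.
No repressor is bound and TorT and SibW are active, so *zorY* is transcribed.
So ZorY is produced and active.
Activator ZorY is present, so *gixX* is transcribed.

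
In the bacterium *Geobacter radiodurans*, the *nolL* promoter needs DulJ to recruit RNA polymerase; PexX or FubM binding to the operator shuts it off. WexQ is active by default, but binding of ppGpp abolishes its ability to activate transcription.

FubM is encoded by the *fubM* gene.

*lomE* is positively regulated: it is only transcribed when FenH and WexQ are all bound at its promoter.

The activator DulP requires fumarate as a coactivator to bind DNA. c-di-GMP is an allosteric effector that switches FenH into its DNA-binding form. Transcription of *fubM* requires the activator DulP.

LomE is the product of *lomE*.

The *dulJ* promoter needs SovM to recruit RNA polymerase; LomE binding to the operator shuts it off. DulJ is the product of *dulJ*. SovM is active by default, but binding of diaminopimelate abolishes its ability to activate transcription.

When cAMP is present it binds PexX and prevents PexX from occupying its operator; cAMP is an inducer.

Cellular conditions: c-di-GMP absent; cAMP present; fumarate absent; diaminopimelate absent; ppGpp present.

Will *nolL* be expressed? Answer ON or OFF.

cAMP is present, so PexX is inactive.
Fumarate is absent, so DulP is inactive.
Required activator DulP is absent, so *fubM* is not transcribed.
So FubM is not produced.
c-di-GMP is absent, so FenH is inactive.
ppGpp is present, so WexQ is inactive.
Required activator FenH is absent, so *lomE* is not transcribed.
So LomE is not produced.
Diaminopimelate is absent, so SovM is active.
No repressor is bound and SovM is active, so *dulJ* is transcribed.
So DulJ is produced and active.
No repressor is bound and DulJ is active, so *nolL* is transcribed.

ON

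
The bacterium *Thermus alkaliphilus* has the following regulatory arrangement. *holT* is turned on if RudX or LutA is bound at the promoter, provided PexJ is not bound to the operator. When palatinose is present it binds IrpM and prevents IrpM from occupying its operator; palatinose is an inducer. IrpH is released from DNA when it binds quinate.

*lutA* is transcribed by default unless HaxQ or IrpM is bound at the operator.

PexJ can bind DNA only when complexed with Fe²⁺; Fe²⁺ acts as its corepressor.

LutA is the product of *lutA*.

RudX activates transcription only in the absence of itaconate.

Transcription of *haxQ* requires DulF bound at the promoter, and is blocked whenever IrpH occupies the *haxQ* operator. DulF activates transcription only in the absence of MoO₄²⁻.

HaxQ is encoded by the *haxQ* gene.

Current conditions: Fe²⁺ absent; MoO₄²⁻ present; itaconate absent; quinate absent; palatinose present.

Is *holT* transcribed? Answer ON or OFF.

ON

Itaconate is absent, so RudX is active.
Fe²⁺ is absent, so PexJ is inactive.
Quinate is absent, so IrpH is active.
MoO₄²⁻ is present, so DulF is inactive.
With repressor IrpH bound, *haxQ* is not transcribed.
So HaxQ is not produced.
Palatinose is present, so IrpM is inactive.
With no repressor bound, *lutA* is transcribed.
So LutA is produced and active.
Activator RudX is present, so *holT* is transcribed.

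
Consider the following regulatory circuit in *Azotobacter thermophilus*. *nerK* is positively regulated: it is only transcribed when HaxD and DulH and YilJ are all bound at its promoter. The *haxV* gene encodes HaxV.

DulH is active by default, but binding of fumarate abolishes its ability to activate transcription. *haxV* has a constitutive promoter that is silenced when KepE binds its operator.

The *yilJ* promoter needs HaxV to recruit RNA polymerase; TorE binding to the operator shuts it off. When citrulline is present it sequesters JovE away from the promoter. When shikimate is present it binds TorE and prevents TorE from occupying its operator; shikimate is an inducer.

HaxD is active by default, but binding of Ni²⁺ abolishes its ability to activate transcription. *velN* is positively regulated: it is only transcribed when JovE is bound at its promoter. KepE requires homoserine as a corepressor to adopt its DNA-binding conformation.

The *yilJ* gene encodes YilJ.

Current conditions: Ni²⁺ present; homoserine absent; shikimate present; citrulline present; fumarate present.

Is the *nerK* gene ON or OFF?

OFF

Ni²⁺ is present, so HaxD is inactive.
Fumarate is present, so DulH is inactive.
Homoserine is absent, so KepE is inactive.
With no repressor bound, *haxV* is transcribed.
So HaxV is produced and active.
Shikimate is present, so TorE is inactive.
No repressor is bound and HaxV is active, so *yilJ* is transcribed.
So YilJ is produced and active.
Required activator HaxD is absent, so *nerK* is not transcribed.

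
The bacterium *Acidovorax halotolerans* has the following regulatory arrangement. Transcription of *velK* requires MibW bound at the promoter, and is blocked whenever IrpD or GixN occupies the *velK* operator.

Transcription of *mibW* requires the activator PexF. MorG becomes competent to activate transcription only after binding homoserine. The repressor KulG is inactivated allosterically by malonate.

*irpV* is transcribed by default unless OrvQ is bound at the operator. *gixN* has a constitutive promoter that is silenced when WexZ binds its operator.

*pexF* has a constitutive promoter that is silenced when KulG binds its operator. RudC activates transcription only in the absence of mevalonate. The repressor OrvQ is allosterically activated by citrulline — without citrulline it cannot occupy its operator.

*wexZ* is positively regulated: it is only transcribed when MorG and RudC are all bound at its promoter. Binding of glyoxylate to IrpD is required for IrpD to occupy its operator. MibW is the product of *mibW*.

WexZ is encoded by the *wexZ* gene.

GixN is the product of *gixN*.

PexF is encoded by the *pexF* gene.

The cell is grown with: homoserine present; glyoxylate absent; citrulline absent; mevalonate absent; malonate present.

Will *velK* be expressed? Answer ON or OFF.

ON

Glyoxylate is absent, so IrpD is inactive.
Homoserine is present, so MorG is active.
Mevalonate is absent, so RudC is active.
No repressor is bound and MorG and RudC are active, so *wexZ* is transcribed.
So WexZ is produced and active.
With repressor WexZ bound, *gixN* is not transcribed.
So GixN is not produced.
Malonate is present, so KulG is inactive.
With no repressor bound, *pexF* is transcribed.
So PexF is produced and active.
No repressor is bound and PexF is active, so *mibW* is transcribed.
So MibW is produced and active.
No repressor is bound and MibW is active, so *velK* is transcribed.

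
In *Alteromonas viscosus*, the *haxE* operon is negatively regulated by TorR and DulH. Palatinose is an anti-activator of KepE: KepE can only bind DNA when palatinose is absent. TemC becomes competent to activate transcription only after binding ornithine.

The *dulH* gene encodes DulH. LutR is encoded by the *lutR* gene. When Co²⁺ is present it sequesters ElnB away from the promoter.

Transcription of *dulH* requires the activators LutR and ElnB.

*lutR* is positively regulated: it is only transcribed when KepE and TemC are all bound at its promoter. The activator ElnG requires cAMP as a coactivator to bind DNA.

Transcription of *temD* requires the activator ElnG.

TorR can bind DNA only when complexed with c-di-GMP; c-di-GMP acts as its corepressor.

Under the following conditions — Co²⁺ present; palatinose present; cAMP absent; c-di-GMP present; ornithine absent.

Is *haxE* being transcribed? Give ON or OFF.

c-di-GMP is present, so TorR is active.
Palatinose is present, so KepE is inactive.
Ornithine is absent, so TemC is inactive.
Required activator KepE is absent, so *lutR* is not transcribed.
So LutR is not produced.
Co²⁺ is present, so ElnB is inactive.
Required activator LutR is absent, so *dulH* is not transcribed.
So DulH is not produced.
With repressor TorR bound, *haxE* is not transcribed.

OFF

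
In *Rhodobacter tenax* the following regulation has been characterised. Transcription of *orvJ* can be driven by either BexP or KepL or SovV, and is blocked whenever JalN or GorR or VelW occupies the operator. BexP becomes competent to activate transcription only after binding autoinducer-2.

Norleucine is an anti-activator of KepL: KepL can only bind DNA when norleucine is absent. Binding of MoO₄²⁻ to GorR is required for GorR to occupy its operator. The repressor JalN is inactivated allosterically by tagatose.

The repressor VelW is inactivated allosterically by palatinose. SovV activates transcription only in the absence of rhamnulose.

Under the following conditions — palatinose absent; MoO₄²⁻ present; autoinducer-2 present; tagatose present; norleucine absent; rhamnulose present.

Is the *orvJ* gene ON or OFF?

Tagatose is present, so JalN is inactive.
Autoinducer-2 is present, so BexP is active.
Norleucine is absent, so KepL is active.
MoO₄²⁻ is present, so GorR is active.
Palatinose is absent, so VelW is active.
Rhamnulose is present, so SovV is inactive.
With repressor GorR bound, *orvJ* is not transcribed.

OFF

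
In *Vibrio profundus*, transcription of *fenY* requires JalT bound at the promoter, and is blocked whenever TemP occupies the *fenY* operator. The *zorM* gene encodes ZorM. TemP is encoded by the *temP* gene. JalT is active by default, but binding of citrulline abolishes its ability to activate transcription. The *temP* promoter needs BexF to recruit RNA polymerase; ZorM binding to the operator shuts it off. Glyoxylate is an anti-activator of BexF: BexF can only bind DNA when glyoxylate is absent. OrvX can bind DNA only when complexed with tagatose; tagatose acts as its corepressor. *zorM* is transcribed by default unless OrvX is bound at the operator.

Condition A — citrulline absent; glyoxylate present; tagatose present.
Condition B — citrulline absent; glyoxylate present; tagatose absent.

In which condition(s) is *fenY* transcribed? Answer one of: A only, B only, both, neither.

Condition A:
Citrulline is absent, so JalT is active.
Glyoxylate is present, so BexF is inactive.
Tagatose is present, so OrvX is active.
With repressor OrvX bound, *zorM* is not transcribed.
So ZorM is not produced.
Required activator BexF is absent, so *temP* is not transcribed.
So TemP is not produced.
No repressor is bound and JalT is active, so *fenY* is transcribed.
→ *fenY* is ON in A.
Condition B:
Citrulline is absent, so JalT is active.
Glyoxylate is present, so BexF is inactive.
Tagatose is absent, so OrvX is inactive.
With no repressor bound, *zorM* is transcribed.
So ZorM is produced and active.
With repressor ZorM bound, *temP* is not transcribed.
So TemP is not produced.
No repressor is bound and JalT is active, so *fenY* is transcribed.
→ *fenY* is ON in B.

both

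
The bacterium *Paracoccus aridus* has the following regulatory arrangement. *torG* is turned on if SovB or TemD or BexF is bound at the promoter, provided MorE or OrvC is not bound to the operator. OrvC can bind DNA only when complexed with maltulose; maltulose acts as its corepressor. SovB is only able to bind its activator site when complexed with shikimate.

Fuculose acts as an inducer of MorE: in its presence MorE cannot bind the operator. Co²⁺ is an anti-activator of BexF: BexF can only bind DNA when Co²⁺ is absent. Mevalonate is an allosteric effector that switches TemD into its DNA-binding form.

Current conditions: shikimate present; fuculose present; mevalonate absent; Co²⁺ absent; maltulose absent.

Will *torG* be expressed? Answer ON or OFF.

Shikimate is present, so SovB is active.
Mevalonate is absent, so TemD is inactive.
Fuculose is present, so MorE is inactive.
Co²⁺ is absent, so BexF is active.
Maltulose is absent, so OrvC is inactive.
Activator SovB is present, so *torG* is transcribed.

ON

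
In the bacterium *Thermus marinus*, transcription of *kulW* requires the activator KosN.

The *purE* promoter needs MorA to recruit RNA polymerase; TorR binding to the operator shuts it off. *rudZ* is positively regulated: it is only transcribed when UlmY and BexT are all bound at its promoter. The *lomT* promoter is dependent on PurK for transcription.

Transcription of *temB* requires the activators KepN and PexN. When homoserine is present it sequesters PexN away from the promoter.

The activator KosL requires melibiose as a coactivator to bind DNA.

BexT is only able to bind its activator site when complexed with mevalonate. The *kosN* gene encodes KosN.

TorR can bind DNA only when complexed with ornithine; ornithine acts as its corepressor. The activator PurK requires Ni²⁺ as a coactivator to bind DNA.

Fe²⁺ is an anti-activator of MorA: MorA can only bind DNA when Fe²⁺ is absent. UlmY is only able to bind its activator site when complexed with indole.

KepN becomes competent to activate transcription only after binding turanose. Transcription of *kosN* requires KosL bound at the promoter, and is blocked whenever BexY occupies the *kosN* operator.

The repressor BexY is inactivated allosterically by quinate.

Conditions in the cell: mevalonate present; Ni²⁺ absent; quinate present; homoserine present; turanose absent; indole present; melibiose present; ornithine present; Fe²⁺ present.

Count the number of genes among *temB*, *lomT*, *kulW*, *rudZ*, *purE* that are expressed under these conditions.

2

Turanose is absent, so KepN is inactive.
Homoserine is present, so PexN is inactive.
Required activator KepN is absent, so *temB* is not transcribed.
→ *temB* is OFF.
Ni²⁺ is absent, so PurK is inactive.
Required activator PurK is absent, so *lomT* is not transcribed.
→ *lomT* is OFF.
Quinate is present, so BexY is inactive.
Melibiose is present, so KosL is active.
No repressor is bound and KosL is active, so *kosN* is transcribed.
So KosN is produced and active.
No repressor is bound and KosN is active, so *kulW* is transcribed.
→ *kulW* is ON.
Indole is present, so UlmY is active.
Mevalonate is present, so BexT is active.
No repressor is bound and UlmY and BexT are active, so *rudZ* is transcribed.
→ *rudZ* is ON.
Fe²⁺ is present, so MorA is inactive.
Ornithine is present, so TorR is active.
With repressor TorR bound, *purE* is not transcribed.
→ *purE* is OFF.
2 of the 5 genes are transcribed.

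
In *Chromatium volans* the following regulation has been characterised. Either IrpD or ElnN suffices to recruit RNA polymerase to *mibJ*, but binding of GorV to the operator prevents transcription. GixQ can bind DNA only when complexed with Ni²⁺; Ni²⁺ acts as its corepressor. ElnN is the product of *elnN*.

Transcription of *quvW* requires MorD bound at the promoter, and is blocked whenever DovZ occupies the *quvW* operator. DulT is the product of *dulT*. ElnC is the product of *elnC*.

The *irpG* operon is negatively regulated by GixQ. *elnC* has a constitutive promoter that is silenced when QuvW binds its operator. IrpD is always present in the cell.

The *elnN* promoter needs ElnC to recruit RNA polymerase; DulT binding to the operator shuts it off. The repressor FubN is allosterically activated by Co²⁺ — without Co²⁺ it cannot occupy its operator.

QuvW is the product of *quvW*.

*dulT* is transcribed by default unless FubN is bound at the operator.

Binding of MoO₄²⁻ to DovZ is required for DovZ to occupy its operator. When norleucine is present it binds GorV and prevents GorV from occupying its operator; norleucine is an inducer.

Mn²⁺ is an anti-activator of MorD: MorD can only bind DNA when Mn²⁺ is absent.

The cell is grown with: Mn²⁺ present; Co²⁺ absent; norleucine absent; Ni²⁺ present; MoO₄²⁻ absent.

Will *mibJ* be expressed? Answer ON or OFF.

IrpD is produced constitutively and is active.
Co²⁺ is absent, so FubN is inactive.
With no repressor bound, *dulT* is transcribed.
So DulT is produced and active.
Mn²⁺ is present, so MorD is inactive.
MoO₄²⁻ is absent, so DovZ is inactive.
Required activator MorD is absent, so *quvW* is not transcribed.
So QuvW is not produced.
With no repressor bound, *elnC* is transcribed.
So ElnC is produced and active.
With repressor DulT bound, *elnN* is not transcribed.
So ElnN is not produced.
Norleucine is absent, so GorV is active.
With repressor GorV bound, *mibJ* is not transcribed.

OFF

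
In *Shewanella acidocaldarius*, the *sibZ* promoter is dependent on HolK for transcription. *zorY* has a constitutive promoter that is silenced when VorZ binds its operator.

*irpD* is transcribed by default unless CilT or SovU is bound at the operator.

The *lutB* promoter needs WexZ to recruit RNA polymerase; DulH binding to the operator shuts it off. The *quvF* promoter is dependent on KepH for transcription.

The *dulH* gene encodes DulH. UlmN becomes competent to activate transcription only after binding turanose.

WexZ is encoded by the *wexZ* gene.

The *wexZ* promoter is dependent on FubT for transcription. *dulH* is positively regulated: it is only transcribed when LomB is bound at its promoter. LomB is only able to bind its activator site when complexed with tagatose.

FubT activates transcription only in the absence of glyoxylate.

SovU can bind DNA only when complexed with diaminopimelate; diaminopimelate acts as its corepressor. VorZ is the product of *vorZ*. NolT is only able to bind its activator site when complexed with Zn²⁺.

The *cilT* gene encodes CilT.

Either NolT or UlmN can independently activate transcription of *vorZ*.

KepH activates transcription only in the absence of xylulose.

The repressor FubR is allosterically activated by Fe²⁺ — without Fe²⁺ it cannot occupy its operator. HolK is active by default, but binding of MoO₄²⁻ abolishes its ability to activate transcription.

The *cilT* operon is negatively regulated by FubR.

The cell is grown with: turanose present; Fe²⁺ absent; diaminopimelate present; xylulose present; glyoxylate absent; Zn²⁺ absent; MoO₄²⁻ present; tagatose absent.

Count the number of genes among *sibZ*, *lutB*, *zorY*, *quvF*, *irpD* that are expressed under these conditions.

1

MoO₄²⁻ is present, so HolK is inactive.
Required activator HolK is absent, so *sibZ* is not transcribed.
→ *sibZ* is OFF.
Glyoxylate is absent, so FubT is active.
No repressor is bound and FubT is active, so *wexZ* is transcribed.
So WexZ is produced and active.
Tagatose is absent, so LomB is inactive.
Required activator LomB is absent, so *dulH* is not transcribed.
So DulH is not produced.
No repressor is bound and WexZ is active, so *lutB* is transcribed.
→ *lutB* is ON.
Zn²⁺ is absent, so NolT is inactive.
Turanose is present, so UlmN is active.
Activator UlmN is present, so *vorZ* is transcribed.
So VorZ is produced and active.
With repressor VorZ bound, *zorY* is not transcribed.
→ *zorY* is OFF.
Xylulose is present, so KepH is inactive.
Required activator KepH is absent, so *quvF* is not transcribed.
→ *quvF* is OFF.
Fe²⁺ is absent, so FubR is inactive.
With no repressor bound, *cilT* is transcribed.
So CilT is produced and active.
Diaminopimelate is present, so SovU is active.
With repressor CilT bound, *irpD* is not transcribed.
→ *irpD* is OFF.
1 of the 5 genes is transcribed.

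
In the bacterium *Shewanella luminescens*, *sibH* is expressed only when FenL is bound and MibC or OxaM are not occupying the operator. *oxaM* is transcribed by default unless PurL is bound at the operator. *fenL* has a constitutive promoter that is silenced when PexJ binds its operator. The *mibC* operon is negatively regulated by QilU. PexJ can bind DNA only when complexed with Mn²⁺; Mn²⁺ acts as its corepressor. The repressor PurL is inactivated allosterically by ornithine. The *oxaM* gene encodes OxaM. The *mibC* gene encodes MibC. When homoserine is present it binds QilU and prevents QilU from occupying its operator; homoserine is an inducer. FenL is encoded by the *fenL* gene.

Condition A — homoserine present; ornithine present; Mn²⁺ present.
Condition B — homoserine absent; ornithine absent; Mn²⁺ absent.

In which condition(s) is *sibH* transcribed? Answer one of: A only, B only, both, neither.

B only

Condition A:
Homoserine is present, so QilU is inactive.
With no repressor bound, *mibC* is transcribed.
So MibC is produced and active.
Ornithine is present, so PurL is inactive.
With no repressor bound, *oxaM* is transcribed.
So OxaM is produced and active.
Mn²⁺ is present, so PexJ is active.
With repressor PexJ bound, *fenL* is not transcribed.
So FenL is not produced.
With repressor MibC bound, *sibH* is not transcribed.
→ *sibH* is OFF in A.
Condition B:
Homoserine is absent, so QilU is active.
With repressor QilU bound, *mibC* is not transcribed.
So MibC is not produced.
Ornithine is absent, so PurL is active.
With repressor PurL bound, *oxaM* is not transcribed.
So OxaM is not produced.
Mn²⁺ is absent, so PexJ is inactive.
With no repressor bound, *fenL* is transcribed.
So FenL is produced and active.
No repressor is bound and FenL is active, so *sibH* is transcribed.
→ *sibH* is ON in B.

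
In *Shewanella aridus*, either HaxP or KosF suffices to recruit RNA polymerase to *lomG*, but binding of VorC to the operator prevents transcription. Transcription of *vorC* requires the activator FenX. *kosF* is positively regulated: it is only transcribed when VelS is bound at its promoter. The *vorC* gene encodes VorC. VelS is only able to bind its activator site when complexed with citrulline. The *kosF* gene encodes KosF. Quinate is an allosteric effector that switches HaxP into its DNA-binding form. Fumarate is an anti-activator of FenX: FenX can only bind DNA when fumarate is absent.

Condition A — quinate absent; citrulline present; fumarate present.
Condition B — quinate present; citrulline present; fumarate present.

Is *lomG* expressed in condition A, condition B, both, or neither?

Condition A:
Quinate is absent, so HaxP is inactive.
Citrulline is present, so VelS is active.
No repressor is bound and VelS is active, so *kosF* is transcribed.
So KosF is produced and active.
Fumarate is present, so FenX is inactive.
Required activator FenX is absent, so *vorC* is not transcribed.
So VorC is not produced.
Activator KosF is present, so *lomG* is transcribed.
→ *lomG* is ON in A.
Condition B:
Quinate is present, so HaxP is active.
Citrulline is present, so VelS is active.
No repressor is bound and VelS is active, so *kosF* is transcribed.
So KosF is produced and active.
Fumarate is present, so FenX is inactive.
Required activator FenX is absent, so *vorC* is not transcribed.
So VorC is not produced.
Activator HaxP is present, so *lomG* is transcribed.
→ *lomG* is ON in B.

both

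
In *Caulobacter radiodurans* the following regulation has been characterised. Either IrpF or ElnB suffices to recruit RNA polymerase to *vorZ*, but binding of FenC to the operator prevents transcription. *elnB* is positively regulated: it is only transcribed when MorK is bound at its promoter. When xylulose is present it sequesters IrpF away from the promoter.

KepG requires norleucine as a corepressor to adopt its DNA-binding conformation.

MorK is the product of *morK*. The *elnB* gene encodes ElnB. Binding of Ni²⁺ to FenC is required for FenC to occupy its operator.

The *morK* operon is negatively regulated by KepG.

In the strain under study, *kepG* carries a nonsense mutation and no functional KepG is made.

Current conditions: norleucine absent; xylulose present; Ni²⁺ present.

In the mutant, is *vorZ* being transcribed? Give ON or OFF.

OFF

Xylulose is present, so IrpF is inactive.
KepG is non-functional in this strain, so it has no effect.
With no repressor bound, *morK* is transcribed.
So MorK is produced and active.
No repressor is bound and MorK is active, so *elnB* is transcribed.
So ElnB is produced and active.
Ni²⁺ is present, so FenC is active.
With repressor FenC bound, *vorZ* is not transcribed.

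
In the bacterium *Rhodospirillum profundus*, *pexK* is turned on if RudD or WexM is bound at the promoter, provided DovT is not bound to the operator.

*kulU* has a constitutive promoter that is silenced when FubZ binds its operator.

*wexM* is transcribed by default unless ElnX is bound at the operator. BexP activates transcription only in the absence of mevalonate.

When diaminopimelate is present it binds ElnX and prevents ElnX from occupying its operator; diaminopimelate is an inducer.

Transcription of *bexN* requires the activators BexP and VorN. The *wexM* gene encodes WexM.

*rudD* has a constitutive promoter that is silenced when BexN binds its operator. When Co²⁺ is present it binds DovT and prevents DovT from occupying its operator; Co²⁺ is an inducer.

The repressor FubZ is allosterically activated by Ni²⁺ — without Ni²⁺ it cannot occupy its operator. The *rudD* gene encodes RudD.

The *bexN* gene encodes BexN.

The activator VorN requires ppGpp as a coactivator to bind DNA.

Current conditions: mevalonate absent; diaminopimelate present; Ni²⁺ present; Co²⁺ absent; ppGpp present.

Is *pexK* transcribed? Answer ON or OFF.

OFF

Mevalonate is absent, so BexP is active.
ppGpp is present, so VorN is active.
No repressor is bound and BexP and VorN are active, so *bexN* is transcribed.
So BexN is produced and active.
With repressor BexN bound, *rudD* is not transcribed.
So RudD is not produced.
Co²⁺ is absent, so DovT is active.
Diaminopimelate is present, so ElnX is inactive.
With no repressor bound, *wexM* is transcribed.
So WexM is produced and active.
With repressor DovT bound, *pexK* is not transcribed.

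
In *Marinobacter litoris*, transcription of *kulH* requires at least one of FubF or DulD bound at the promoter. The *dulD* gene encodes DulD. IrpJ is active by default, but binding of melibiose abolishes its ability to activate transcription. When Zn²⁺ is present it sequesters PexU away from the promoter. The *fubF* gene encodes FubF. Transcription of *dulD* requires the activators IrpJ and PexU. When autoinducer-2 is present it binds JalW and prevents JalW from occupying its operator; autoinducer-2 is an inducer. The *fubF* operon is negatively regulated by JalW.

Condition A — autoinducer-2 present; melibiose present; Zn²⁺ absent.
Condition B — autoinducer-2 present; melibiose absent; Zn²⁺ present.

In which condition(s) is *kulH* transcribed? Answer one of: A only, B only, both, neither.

Condition A:
Autoinducer-2 is present, so JalW is inactive.
With no repressor bound, *fubF* is transcribed.
So FubF is produced and active.
Melibiose is present, so IrpJ is inactive.
Zn²⁺ is absent, so PexU is active.
Required activator IrpJ is absent, so *dulD* is not transcribed.
So DulD is not produced.
Activator FubF is present, so *kulH* is transcribed.
→ *kulH* is ON in A.
Condition B:
Autoinducer-2 is present, so JalW is inactive.
With no repressor bound, *fubF* is transcribed.
So FubF is produced and active.
Melibiose is absent, so IrpJ is active.
Zn²⁺ is present, so PexU is inactive.
Required activator PexU is absent, so *dulD* is not transcribed.
So DulD is not produced.
Activator FubF is present, so *kulH* is transcribed.
→ *kulH* is ON in B.

both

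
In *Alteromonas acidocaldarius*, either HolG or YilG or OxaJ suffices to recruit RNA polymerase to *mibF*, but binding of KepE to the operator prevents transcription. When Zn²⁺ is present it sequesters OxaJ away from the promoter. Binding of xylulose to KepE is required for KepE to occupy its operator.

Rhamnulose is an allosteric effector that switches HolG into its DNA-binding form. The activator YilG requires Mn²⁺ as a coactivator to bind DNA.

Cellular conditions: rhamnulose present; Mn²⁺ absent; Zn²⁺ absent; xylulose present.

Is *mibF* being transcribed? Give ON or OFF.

Rhamnulose is present, so HolG is active.
Mn²⁺ is absent, so YilG is inactive.
Zn²⁺ is absent, so OxaJ is active.
Xylulose is present, so KepE is active.
With repressor KepE bound, *mibF* is not transcribed.

OFF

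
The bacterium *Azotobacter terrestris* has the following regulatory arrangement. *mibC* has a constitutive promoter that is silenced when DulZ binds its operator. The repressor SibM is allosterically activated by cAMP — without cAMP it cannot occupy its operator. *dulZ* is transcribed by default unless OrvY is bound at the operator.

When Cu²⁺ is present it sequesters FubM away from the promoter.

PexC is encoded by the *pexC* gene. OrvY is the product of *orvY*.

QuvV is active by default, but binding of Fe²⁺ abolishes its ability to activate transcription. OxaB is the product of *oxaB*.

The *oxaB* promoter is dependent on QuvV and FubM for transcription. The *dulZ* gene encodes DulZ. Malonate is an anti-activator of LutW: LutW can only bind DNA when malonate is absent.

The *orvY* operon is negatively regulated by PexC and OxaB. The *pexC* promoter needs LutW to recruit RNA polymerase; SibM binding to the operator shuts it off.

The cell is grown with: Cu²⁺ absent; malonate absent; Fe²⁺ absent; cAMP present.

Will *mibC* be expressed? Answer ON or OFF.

Malonate is absent, so LutW is active.
cAMP is present, so SibM is active.
With repressor SibM bound, *pexC* is not transcribed.
So PexC is not produced.
Fe²⁺ is absent, so QuvV is active.
Cu²⁺ is absent, so FubM is active.
No repressor is bound and QuvV and FubM are active, so *oxaB* is transcribed.
So OxaB is produced and active.
With repressor OxaB bound, *orvY* is not transcribed.
So OrvY is not produced.
With no repressor bound, *dulZ* is transcribed.
So DulZ is produced and active.
With repressor DulZ bound, *mibC* is not transcribed.

OFF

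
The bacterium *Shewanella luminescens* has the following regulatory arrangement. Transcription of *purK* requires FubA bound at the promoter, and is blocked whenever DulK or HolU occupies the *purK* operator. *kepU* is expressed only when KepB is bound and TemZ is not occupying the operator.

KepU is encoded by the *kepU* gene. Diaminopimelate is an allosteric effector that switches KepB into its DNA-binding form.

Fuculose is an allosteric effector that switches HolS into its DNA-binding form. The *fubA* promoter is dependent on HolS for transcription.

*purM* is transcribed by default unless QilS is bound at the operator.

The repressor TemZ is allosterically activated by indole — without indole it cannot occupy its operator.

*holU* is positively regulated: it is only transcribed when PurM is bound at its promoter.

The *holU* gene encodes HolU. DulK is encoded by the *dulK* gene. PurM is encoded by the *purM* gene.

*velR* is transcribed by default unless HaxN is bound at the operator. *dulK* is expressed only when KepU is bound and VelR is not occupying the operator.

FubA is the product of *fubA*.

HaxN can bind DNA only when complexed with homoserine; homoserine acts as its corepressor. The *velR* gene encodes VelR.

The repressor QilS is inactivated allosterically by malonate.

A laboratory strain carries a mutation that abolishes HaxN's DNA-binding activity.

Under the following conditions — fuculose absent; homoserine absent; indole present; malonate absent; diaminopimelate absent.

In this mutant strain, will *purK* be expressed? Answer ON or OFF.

HaxN is non-functional in this strain, so it has no effect.
With no repressor bound, *velR* is transcribed.
So VelR is produced and active.
Diaminopimelate is absent, so KepB is inactive.
Indole is present, so TemZ is active.
With repressor TemZ bound, *kepU* is not transcribed.
So KepU is not produced.
With repressor VelR bound, *dulK* is not transcribed.
So DulK is not produced.
Fuculose is absent, so HolS is inactive.
Required activator HolS is absent, so *fubA* is not transcribed.
So FubA is not produced.
Malonate is absent, so QilS is active.
With repressor QilS bound, *purM* is not transcribed.
So PurM is not produced.
Required activator PurM is absent, so *holU* is not transcribed.
So HolU is not produced.
Required activator FubA is absent, so *purK* is not transcribed.

OFF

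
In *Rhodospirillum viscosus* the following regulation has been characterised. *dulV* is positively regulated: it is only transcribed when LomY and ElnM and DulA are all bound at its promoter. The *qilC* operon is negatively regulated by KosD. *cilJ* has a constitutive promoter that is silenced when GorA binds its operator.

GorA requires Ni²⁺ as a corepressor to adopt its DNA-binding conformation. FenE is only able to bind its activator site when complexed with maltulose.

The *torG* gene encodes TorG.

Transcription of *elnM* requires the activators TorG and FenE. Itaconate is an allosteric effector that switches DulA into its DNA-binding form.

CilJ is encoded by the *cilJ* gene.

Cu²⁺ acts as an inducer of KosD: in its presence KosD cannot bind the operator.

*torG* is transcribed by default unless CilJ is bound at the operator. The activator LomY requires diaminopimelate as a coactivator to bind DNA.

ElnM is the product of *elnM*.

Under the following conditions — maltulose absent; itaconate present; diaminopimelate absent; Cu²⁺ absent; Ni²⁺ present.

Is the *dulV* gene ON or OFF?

Diaminopimelate is absent, so LomY is inactive.
Ni²⁺ is present, so GorA is active.
With repressor GorA bound, *cilJ* is not transcribed.
So CilJ is not produced.
With no repressor bound, *torG* is transcribed.
So TorG is produced and active.
Maltulose is absent, so FenE is inactive.
Required activator FenE is absent, so *elnM* is not transcribed.
So ElnM is not produced.
Itaconate is present, so DulA is active.
Required activator LomY is absent, so *dulV* is not transcribed.

OFF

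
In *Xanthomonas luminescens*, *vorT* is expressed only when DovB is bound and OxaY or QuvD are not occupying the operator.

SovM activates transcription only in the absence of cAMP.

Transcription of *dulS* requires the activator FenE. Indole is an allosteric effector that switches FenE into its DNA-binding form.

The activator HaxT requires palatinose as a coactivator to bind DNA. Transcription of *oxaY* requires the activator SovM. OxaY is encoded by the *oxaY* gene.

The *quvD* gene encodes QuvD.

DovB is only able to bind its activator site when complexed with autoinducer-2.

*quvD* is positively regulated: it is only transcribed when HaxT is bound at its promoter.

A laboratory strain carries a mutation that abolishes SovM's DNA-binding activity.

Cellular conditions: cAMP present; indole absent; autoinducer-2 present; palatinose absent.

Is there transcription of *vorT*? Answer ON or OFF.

SovM is non-functional in this strain, so it has no effect.
Required activator SovM is absent, so *oxaY* is not transcribed.
So OxaY is not produced.
Palatinose is absent, so HaxT is inactive.
Required activator HaxT is absent, so *quvD* is not transcribed.
So QuvD is not produced.
Autoinducer-2 is present, so DovB is active.
No repressor is bound and DovB is active, so *vorT* is transcribed.

ON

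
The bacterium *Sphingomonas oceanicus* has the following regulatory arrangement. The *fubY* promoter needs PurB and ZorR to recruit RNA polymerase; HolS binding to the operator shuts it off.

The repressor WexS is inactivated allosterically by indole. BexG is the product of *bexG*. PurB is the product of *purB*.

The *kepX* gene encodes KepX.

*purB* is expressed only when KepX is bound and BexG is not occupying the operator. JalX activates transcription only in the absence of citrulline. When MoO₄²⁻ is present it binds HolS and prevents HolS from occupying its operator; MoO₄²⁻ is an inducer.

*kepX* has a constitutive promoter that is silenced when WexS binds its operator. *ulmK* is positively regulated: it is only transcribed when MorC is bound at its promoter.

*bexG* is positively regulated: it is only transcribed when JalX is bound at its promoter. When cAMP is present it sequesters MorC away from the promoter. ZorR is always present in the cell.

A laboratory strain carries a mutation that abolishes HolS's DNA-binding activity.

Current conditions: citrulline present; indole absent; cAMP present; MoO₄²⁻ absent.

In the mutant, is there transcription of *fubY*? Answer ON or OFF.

OFF

HolS is non-functional in this strain, so it has no effect.
Citrulline is present, so JalX is inactive.
Required activator JalX is absent, so *bexG* is not transcribed.
So BexG is not produced.
Indole is absent, so WexS is active.
With repressor WexS bound, *kepX* is not transcribed.
So KepX is not produced.
Required activator KepX is absent, so *purB* is not transcribed.
So PurB is not produced.
ZorR is produced constitutively and is active.
Required activator PurB is absent, so *fubY* is not transcribed.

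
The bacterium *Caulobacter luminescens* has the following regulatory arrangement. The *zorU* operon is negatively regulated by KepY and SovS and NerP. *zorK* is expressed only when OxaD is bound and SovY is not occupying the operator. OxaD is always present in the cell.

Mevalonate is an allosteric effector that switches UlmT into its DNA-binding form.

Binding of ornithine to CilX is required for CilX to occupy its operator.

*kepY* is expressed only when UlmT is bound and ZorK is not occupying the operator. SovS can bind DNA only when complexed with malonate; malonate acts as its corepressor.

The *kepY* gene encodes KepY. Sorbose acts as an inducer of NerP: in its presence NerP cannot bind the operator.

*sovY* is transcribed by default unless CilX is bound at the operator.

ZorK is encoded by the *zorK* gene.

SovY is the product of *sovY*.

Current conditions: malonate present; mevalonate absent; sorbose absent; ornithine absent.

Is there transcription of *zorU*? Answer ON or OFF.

OFF

OxaD is produced constitutively and is active.
Ornithine is absent, so CilX is inactive.
With no repressor bound, *sovY* is transcribed.
So SovY is produced and active.
With repressor SovY bound, *zorK* is not transcribed.
So ZorK is not produced.
Mevalonate is absent, so UlmT is inactive.
Required activator UlmT is absent, so *kepY* is not transcribed.
So KepY is not produced.
Malonate is present, so SovS is active.
Sorbose is absent, so NerP is active.
With repressor SovS bound, *zorU* is not transcribed.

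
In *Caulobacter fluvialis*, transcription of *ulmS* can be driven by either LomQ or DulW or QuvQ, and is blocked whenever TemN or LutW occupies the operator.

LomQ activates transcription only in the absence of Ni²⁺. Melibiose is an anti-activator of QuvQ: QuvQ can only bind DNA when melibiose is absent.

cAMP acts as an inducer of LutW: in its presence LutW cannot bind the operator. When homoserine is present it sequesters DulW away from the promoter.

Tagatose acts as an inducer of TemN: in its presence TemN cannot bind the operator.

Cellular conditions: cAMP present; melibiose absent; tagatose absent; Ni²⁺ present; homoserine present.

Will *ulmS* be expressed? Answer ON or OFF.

Ni²⁺ is present, so LomQ is inactive.
Tagatose is absent, so TemN is active.
Homoserine is present, so DulW is inactive.
Melibiose is absent, so QuvQ is active.
cAMP is present, so LutW is inactive.
With repressor TemN bound, *ulmS* is not transcribed.

OFF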